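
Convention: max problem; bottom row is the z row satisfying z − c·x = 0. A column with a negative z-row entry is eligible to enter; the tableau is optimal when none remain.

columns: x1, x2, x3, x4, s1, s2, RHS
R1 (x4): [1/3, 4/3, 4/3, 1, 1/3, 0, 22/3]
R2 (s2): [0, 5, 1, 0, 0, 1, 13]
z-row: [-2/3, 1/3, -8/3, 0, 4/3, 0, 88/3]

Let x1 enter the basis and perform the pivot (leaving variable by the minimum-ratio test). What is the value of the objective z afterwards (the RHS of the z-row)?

44

Ratio test on column x1 — row 1: (22/3)/(1/3) = 22; row 2: entry 0 ≤ 0. Minimum is 22 at row 1 (x4 leaves); pivot element 1/3.
Pivot on row 1; the z-row RHS becomes 88/3 − (-2/3)·22 = 44.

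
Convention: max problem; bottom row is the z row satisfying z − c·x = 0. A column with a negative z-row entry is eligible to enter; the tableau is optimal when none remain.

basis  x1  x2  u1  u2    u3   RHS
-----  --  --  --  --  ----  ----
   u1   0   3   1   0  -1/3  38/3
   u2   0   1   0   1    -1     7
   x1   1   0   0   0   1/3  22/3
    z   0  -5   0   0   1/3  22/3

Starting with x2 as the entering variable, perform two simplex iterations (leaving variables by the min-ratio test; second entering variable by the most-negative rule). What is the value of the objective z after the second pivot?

Ratio test on column x2 — row 1: (38/3)/3 = 38/9; row 2: 7/1 = 7; row 3: entry 0 ≤ 0. Minimum is 38/9 at row 1 (u1 leaves); pivot element 3.
Pivot on row 1; the z-row RHS becomes 22/3 − (-5)·(38/9) = 256/9.
Next entering variable (most negative z-row entry -2/9): u3.
Ratio test on column u3 — row 1: entry -1/9 ≤ 0; row 2: entry -8/9 ≤ 0; row 3: (22/3)/(1/3) = 22. Minimum is 22 at row 3 (x1 leaves); pivot element 1/3.
After the second pivot the z-row RHS is 256/9 − (-2/9)·22 = 100/3.

100/3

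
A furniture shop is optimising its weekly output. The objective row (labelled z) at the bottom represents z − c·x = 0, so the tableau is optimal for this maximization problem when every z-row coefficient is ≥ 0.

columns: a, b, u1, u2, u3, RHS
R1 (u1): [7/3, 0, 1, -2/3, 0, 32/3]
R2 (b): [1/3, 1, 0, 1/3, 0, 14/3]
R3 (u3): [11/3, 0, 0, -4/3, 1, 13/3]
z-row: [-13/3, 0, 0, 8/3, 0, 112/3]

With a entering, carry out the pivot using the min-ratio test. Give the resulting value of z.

467/11

Ratio test on column a — row 1: (32/3)/(7/3) = 32/7; row 2: (14/3)/(1/3) = 14; row 3: (13/3)/(11/3) = 13/11. Minimum is 13/11 at row 3 (u3 leaves); pivot element 11/3.
Pivot on row 3; the z-row RHS becomes 112/3 − (-13/3)·(13/11) = 467/11.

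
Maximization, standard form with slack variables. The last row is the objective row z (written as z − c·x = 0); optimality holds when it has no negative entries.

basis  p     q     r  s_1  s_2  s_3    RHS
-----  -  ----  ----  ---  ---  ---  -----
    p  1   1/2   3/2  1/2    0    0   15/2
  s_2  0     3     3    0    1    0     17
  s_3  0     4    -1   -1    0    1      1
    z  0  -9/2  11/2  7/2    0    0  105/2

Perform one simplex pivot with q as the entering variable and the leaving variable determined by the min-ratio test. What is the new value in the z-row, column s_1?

Ratio test on column q — row 1: (15/2)/(1/2) = 15; row 2: 17/3 = 17/3; row 3: 1/4 = 1/4. Minimum is 1/4 at row 3 (s_3 leaves); pivot element 4.
Divide row 3 by 4; eliminate column q from the other rows.
z-row update in column s_1: 7/2 − (-9/2)·(-1/4) = 19/8.

19/8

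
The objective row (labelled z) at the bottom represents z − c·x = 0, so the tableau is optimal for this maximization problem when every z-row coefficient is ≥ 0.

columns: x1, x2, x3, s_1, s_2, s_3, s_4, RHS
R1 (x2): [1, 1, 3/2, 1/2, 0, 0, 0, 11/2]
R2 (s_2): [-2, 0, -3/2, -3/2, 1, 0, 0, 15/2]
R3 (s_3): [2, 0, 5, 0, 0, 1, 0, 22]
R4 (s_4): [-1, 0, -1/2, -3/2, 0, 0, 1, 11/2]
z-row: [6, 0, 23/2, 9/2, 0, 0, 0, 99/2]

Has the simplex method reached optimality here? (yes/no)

Every z-row coefficient is ≥ 0, so the tableau is optimal.

yes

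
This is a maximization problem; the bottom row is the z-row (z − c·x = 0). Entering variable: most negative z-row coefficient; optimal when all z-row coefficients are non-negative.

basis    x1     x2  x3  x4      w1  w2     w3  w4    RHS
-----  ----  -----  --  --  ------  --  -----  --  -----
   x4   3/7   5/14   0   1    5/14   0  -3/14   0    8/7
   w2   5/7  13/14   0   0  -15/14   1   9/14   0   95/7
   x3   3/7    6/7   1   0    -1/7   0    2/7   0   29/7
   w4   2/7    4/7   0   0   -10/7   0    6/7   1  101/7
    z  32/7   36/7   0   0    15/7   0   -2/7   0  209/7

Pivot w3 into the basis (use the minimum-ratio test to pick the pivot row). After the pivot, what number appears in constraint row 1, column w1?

1/4

Ratio test on column w3 — row 1: entry -3/14 ≤ 0; row 2: (95/7)/(9/14) = 190/9; row 3: (29/7)/(2/7) = 29/2; row 4: (101/7)/(6/7) = 101/6. Minimum is 29/2 at row 3 (x3 leaves); pivot element 2/7.
Divide row 3 by 2/7; eliminate column w3 from the other rows.
Row 1 update in column w1: 5/14 − (-3/14)·(-1/2) = 1/4.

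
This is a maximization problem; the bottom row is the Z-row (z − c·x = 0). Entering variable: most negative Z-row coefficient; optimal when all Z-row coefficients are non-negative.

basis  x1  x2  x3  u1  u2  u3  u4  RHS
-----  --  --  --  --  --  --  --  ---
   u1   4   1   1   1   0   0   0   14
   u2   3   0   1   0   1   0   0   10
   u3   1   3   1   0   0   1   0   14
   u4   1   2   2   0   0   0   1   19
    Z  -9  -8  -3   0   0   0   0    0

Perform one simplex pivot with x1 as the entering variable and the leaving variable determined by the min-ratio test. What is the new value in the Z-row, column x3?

0

Ratio test on column x1 — row 1: 14/4 = 7/2; row 2: 10/3 = 10/3; row 3: 14/1 = 14; row 4: 19/1 = 19. Minimum is 10/3 at row 2 (u2 leaves); pivot element 3.
Divide row 2 by 3; eliminate column x1 from the other rows.
Z-row update in column x3: -3 − (-9)·(1/3) = 0.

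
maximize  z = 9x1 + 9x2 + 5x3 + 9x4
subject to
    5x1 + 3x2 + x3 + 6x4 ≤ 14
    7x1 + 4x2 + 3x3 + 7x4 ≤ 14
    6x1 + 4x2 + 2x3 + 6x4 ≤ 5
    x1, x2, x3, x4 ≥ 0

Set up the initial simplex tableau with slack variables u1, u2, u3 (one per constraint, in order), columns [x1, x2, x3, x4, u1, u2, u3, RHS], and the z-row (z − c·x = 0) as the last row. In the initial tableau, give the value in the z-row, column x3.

The z-row carries the negated objective coefficients: the x3 entry is -5.

-5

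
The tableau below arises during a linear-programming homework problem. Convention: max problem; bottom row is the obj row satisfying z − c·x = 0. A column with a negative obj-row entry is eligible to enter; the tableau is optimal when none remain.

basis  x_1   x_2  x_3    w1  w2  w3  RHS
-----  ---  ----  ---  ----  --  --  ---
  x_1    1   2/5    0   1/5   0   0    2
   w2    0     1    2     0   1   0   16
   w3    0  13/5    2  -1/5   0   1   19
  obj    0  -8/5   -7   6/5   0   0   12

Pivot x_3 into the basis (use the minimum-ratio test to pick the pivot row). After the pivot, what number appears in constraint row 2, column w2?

1/2

Ratio test on column x_3 — row 1: entry 0 ≤ 0; row 2: 16/2 = 8; row 3: 19/2 = 19/2. Minimum is 8 at row 2 (w2 leaves); pivot element 2.
Divide row 2 by 2; eliminate column x_3 from the other rows.
In the new row 2, the w2 entry is the old entry divided by the pivot: 1/2 = 1/2.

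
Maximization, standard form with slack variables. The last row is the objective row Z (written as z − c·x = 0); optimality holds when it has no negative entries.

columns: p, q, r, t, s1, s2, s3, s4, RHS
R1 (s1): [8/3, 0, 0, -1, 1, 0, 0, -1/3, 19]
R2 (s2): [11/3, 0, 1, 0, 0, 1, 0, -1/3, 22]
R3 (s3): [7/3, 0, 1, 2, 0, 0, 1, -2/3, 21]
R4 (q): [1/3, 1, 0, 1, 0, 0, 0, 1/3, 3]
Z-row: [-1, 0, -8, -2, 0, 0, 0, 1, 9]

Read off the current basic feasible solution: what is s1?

s1 is basic (row 1); its value is the RHS of that row, 19.

19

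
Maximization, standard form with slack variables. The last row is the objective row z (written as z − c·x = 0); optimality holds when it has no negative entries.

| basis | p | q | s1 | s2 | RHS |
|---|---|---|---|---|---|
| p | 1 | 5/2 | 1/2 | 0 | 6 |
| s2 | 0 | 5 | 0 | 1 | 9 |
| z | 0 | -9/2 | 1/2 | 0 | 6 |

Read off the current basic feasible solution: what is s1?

0

s1 is not in the basis, so in the current basic feasible solution s1 = 0.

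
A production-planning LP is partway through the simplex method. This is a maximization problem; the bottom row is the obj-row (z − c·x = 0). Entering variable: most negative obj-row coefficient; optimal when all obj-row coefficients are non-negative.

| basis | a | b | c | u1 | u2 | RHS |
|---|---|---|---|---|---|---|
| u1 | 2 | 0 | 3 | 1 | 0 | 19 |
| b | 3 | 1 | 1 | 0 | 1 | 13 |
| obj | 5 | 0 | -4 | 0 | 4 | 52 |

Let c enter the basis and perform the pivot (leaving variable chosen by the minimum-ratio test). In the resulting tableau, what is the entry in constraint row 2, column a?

Ratio test on column c — row 1: 19/3 = 19/3; row 2: 13/1 = 13. Minimum is 19/3 at row 1 (u1 leaves); pivot element 3.
Divide row 1 by 3; eliminate column c from the other rows.
Row 2 update in column a: 3 − 1·(2/3) = 7/3.

7/3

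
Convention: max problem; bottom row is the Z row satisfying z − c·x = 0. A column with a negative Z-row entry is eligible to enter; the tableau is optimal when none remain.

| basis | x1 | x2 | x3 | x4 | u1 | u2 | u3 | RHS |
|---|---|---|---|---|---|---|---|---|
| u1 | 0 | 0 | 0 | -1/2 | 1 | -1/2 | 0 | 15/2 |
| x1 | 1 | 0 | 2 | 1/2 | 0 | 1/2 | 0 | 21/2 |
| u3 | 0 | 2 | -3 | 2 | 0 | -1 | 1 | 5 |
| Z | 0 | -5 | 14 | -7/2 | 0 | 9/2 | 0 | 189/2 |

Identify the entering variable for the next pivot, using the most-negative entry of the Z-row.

Negative Z-row entries: x2: -5, x4: -7/2.
The most negative is -5 in column x2, so x2 enters.

x2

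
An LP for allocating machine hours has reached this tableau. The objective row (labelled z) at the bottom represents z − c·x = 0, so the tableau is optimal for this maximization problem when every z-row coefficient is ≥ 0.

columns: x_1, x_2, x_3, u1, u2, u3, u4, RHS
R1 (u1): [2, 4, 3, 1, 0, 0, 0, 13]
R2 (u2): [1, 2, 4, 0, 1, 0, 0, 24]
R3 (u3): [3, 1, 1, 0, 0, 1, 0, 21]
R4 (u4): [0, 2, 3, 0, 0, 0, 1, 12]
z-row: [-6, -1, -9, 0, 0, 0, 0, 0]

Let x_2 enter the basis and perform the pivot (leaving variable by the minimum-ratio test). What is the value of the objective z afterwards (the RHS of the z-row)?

13/4

Ratio test on column x_2 — row 1: 13/4 = 13/4; row 2: 24/2 = 12; row 3: 21/1 = 21; row 4: 12/2 = 6. Minimum is 13/4 at row 1 (u1 leaves); pivot element 4.
Pivot on row 1; the z-row RHS becomes 0 − (-1)·(13/4) = 13/4.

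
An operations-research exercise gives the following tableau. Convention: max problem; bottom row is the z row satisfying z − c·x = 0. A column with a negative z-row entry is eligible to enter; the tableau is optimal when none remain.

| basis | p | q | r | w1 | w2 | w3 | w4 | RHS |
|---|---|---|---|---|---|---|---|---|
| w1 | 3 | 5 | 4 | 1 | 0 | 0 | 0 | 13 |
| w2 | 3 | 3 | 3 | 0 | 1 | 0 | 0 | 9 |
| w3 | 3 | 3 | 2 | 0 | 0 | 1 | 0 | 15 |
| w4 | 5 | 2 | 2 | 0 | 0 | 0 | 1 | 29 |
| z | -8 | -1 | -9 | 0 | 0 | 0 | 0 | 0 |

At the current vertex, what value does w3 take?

w3 is basic (row 3); its value is the RHS of that row, 15.

15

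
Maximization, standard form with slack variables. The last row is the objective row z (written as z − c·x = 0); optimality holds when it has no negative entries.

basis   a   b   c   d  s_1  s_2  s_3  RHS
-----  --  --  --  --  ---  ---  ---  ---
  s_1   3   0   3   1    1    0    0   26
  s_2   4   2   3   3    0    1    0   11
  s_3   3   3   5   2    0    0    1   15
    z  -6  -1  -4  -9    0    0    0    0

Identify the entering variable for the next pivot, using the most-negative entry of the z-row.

d

Negative z-row entries: a: -6, b: -1, c: -4, d: -9.
The most negative is -9 in column d, so d enters.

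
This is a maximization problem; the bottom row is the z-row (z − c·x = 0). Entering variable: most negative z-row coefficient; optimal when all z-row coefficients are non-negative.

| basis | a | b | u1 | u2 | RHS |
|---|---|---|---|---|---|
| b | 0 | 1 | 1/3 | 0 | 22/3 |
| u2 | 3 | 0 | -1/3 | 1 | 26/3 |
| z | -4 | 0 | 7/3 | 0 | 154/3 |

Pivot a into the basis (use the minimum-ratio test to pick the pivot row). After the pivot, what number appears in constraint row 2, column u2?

Ratio test on column a — row 1: entry 0 ≤ 0; row 2: (26/3)/3 = 26/9. Minimum is 26/9 at row 2 (u2 leaves); pivot element 3.
Divide row 2 by 3; eliminate column a from the other rows.
In the new row 2, the u2 entry is the old entry divided by the pivot: 1/3 = 1/3.

1/3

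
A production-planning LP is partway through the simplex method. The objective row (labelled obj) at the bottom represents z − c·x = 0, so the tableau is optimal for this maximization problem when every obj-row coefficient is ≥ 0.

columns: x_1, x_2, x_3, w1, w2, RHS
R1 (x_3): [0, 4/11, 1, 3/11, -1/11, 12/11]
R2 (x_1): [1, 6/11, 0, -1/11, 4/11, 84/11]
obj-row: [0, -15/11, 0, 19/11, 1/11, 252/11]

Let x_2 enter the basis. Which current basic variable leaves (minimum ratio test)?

Column x_2 entries and ratios — x_3: (12/11)/(4/11) = 3; x_1: (84/11)/(6/11) = 14.
Smallest ratio is 3 in the row of x_3, so x_3 leaves.

x_3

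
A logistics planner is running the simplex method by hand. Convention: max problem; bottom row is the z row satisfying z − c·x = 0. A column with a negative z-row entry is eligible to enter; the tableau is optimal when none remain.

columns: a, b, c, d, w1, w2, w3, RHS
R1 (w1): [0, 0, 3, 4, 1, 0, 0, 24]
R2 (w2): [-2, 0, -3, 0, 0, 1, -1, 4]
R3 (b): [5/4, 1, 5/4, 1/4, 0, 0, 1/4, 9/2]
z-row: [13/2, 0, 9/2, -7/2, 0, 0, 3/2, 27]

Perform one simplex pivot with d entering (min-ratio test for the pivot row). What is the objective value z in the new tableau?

48

Ratio test on column d — row 1: 24/4 = 6; row 2: entry 0 ≤ 0; row 3: (9/2)/(1/4) = 18. Minimum is 6 at row 1 (w1 leaves); pivot element 4.
Pivot on row 1; the z-row RHS becomes 27 − (-7/2)·6 = 48.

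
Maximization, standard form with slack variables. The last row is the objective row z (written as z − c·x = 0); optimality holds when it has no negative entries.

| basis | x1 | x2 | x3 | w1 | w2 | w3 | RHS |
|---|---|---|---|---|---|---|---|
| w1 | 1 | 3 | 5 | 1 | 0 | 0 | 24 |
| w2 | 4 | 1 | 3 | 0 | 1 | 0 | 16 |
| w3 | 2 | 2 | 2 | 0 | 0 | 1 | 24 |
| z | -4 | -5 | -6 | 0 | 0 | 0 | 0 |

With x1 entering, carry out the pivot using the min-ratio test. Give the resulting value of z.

16

Ratio test on column x1 — row 1: 24/1 = 24; row 2: 16/4 = 4; row 3: 24/2 = 12. Minimum is 4 at row 2 (w2 leaves); pivot element 4.
Pivot on row 2; the z-row RHS becomes 0 − (-4)·4 = 16.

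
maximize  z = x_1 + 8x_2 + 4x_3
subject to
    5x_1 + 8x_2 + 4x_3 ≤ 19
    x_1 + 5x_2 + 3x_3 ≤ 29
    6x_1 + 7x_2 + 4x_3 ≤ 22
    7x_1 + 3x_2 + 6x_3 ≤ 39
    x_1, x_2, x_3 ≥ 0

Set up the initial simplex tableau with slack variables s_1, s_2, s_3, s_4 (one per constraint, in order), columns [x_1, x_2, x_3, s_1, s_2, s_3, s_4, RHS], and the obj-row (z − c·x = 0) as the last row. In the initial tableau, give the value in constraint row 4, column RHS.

39

The RHS of constraint 4 is b_4 = 39.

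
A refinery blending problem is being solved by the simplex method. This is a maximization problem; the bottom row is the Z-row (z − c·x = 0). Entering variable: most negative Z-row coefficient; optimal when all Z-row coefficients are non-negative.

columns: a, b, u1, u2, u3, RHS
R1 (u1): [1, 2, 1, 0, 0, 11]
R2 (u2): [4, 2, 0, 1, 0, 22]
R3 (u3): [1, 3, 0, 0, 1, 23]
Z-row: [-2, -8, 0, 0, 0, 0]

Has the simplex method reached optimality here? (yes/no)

The Z-row has a negative entry -8 in column b, so it is not optimal.

no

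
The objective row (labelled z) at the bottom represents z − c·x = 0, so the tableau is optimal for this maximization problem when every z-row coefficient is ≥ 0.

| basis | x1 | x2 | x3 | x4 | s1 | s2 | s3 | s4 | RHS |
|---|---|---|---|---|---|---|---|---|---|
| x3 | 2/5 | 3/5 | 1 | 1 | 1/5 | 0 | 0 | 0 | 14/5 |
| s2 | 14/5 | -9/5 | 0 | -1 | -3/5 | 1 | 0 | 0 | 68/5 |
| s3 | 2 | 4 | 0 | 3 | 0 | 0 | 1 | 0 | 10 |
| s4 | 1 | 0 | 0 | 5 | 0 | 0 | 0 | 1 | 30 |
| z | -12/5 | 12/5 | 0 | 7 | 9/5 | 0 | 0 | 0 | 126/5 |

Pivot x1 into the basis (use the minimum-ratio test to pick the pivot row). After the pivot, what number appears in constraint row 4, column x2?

9/14

Ratio test on column x1 — row 1: (14/5)/(2/5) = 7; row 2: (68/5)/(14/5) = 34/7; row 3: 10/2 = 5; row 4: 30/1 = 30. Minimum is 34/7 at row 2 (s2 leaves); pivot element 14/5.
Divide row 2 by 14/5; eliminate column x1 from the other rows.
Row 4 update in column x2: 0 − 1·(-9/14) = 9/14.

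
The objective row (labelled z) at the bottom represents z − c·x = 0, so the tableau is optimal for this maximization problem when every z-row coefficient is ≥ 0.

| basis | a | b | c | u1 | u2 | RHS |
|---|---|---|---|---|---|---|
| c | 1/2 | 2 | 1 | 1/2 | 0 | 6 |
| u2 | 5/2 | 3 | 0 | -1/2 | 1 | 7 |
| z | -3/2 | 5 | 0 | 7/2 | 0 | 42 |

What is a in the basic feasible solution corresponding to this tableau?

a is not in the basis, so in the current basic feasible solution a = 0.

0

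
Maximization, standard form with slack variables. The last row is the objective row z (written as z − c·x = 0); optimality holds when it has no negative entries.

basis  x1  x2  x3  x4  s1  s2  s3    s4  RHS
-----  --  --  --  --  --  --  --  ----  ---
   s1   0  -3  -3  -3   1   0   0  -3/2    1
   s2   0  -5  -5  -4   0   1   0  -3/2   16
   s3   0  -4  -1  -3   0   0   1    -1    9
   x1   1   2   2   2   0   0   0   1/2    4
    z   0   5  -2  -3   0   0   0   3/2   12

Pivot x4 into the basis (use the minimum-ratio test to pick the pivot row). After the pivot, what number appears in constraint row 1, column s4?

-3/4

Ratio test on column x4 — row 1: entry -3 ≤ 0; row 2: entry -4 ≤ 0; row 3: entry -3 ≤ 0; row 4: 4/2 = 2. Minimum is 2 at row 4 (x1 leaves); pivot element 2.
Divide row 4 by 2; eliminate column x4 from the other rows.
Row 1 update in column s4: -3/2 − (-3)·(1/4) = -3/4.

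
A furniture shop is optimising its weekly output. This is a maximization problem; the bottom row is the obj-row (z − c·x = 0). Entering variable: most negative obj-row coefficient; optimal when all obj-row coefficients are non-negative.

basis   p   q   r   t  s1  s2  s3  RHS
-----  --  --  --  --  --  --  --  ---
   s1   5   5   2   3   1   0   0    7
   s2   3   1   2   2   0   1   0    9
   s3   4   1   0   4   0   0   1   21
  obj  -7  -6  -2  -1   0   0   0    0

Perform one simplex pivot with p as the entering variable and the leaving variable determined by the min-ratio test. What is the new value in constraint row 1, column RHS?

7/5

Ratio test on column p — row 1: 7/5 = 7/5; row 2: 9/3 = 3; row 3: 21/4 = 21/4. Minimum is 7/5 at row 1 (s1 leaves); pivot element 5.
Divide row 1 by 5; eliminate column p from the other rows.
In the new row 1, the RHS entry is the old entry divided by the pivot: 7/5 = 7/5.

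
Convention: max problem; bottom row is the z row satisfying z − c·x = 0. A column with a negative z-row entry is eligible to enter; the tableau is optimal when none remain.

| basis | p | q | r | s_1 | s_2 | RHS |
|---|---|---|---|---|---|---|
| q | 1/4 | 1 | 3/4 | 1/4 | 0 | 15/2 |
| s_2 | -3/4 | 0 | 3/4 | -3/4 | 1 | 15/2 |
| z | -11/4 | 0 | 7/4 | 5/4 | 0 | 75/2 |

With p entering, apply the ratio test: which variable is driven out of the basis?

Column p entries and ratios — q: (15/2)/(1/4) = 30; s_2: -3/4 ≤ 0, skip.
Smallest ratio is 30 in the row of q, so q leaves.

q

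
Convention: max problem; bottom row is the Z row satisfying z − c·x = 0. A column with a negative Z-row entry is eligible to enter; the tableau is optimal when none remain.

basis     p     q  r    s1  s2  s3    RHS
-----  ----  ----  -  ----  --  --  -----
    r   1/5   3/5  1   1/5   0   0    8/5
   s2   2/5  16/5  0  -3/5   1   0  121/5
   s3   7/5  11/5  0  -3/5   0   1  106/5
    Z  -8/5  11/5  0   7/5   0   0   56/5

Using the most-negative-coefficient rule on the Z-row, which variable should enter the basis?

p

Negative Z-row entries: p: -8/5.
The most negative is -8/5 in column p, so p enters.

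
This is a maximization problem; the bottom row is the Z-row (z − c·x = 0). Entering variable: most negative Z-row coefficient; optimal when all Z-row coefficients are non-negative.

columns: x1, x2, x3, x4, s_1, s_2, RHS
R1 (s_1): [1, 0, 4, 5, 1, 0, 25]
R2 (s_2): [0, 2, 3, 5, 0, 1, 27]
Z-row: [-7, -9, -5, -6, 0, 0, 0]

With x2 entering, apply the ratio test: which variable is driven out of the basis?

s_2

Column x2 entries and ratios — s_1: 0 ≤ 0, skip; s_2: 27/2 = 27/2.
Smallest ratio is 27/2 in the row of s_2, so s_2 leaves.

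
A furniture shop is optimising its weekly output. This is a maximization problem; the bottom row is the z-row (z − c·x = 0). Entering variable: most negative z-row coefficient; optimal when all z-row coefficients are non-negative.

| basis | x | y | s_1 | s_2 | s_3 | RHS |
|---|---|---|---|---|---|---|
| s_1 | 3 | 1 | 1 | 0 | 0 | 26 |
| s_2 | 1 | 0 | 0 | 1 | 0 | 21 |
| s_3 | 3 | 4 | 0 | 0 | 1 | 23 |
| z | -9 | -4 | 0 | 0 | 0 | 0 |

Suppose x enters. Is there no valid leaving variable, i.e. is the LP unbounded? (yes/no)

no

Column x has positive entries in row(s) 1, 2, 3, so the ratio test bounds it — not unbounded.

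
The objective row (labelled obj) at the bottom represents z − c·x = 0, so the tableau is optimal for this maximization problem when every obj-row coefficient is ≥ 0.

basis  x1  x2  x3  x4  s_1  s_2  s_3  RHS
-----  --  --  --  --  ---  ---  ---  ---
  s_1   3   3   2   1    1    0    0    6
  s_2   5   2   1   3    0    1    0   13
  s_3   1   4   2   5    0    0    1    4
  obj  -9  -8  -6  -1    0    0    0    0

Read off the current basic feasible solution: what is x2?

0

x2 is not in the basis, so in the current basic feasible solution x2 = 0.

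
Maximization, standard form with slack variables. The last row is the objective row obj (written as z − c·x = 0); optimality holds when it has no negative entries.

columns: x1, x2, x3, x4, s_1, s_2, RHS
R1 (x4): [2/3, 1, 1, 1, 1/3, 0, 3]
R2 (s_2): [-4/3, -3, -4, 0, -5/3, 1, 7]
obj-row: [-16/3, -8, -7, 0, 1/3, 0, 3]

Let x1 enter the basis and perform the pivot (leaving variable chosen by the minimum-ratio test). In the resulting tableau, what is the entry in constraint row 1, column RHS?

9/2

Ratio test on column x1 — row 1: 3/(2/3) = 9/2; row 2: entry -4/3 ≤ 0. Minimum is 9/2 at row 1 (x4 leaves); pivot element 2/3.
Divide row 1 by 2/3; eliminate column x1 from the other rows.
In the new row 1, the RHS entry is the old entry divided by the pivot: 3/(2/3) = 9/2.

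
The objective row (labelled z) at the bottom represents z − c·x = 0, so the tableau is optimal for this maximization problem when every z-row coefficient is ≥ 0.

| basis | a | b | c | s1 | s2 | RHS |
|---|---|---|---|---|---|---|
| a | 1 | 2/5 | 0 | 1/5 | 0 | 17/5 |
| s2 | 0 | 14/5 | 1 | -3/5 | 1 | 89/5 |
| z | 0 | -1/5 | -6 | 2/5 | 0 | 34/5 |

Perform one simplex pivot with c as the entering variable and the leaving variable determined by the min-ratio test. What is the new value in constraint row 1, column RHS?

17/5

Ratio test on column c — row 1: entry 0 ≤ 0; row 2: (89/5)/1 = 89/5. Minimum is 89/5 at row 2 (s2 leaves); pivot element 1.
Divide row 2 by 1; eliminate column c from the other rows.
Row 1 update in column RHS: 17/5 − 0·(89/5) = 17/5.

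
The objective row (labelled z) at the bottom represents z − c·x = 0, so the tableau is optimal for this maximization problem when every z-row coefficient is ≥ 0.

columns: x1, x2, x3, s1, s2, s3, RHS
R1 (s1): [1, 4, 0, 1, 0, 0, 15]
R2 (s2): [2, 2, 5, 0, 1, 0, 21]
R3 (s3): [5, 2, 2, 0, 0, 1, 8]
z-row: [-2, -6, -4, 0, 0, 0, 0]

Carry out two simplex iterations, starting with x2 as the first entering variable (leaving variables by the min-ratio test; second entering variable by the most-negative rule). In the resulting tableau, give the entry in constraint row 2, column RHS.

49/4

Ratio test on column x2 — row 1: 15/4 = 15/4; row 2: 21/2 = 21/2; row 3: 8/2 = 4. Minimum is 15/4 at row 1 (s1 leaves); pivot element 4.
Divide row 1 by 4; eliminate column x2 from the other rows.
Second iteration: most negative z-row entry is -4 in column x3, so x3 enters.
Ratio test on column x3 — row 1: entry 0 ≤ 0; row 2: (27/2)/5 = 27/10; row 3: (1/2)/2 = 1/4. Minimum is 1/4 at row 3 (s3 leaves); pivot element 2.
Divide row 3 by 2; eliminate column x3 from the other rows.
After both pivots, the entry at constraint row 2, column RHS is 49/4.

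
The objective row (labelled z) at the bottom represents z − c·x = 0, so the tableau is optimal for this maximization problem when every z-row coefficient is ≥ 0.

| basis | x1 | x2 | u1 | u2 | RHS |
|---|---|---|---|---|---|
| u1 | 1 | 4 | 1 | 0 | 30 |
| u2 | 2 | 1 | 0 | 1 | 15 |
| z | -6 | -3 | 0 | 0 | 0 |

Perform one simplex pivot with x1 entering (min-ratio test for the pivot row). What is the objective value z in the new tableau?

Ratio test on column x1 — row 1: 30/1 = 30; row 2: 15/2 = 15/2. Minimum is 15/2 at row 2 (u2 leaves); pivot element 2.
Pivot on row 2; the z-row RHS becomes 0 − (-6)·(15/2) = 45.

45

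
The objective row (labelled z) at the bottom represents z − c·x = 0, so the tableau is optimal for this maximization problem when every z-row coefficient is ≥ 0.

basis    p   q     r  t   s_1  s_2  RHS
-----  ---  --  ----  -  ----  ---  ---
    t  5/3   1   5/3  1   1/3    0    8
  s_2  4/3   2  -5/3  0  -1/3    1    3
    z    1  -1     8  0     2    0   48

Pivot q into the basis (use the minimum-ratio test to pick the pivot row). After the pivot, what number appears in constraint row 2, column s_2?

1/2

Ratio test on column q — row 1: 8/1 = 8; row 2: 3/2 = 3/2. Minimum is 3/2 at row 2 (s_2 leaves); pivot element 2.
Divide row 2 by 2; eliminate column q from the other rows.
In the new row 2, the s_2 entry is the old entry divided by the pivot: 1/2 = 1/2.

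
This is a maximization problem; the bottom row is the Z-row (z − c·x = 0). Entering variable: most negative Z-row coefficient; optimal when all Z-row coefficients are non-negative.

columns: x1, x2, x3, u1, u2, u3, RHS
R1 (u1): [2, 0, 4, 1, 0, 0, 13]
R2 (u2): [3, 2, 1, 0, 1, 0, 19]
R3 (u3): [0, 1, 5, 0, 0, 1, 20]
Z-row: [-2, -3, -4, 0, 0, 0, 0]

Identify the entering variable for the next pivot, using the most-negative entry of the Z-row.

x3

Negative Z-row entries: x1: -2, x2: -3, x3: -4.
The most negative is -4 in column x3, so x3 enters.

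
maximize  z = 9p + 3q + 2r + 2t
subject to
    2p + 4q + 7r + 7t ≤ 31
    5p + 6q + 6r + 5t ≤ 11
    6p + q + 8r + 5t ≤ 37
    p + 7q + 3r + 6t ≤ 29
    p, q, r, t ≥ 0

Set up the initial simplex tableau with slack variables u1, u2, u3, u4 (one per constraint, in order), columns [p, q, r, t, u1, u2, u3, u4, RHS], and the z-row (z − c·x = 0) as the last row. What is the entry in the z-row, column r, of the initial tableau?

-2

The z-row carries the negated objective coefficients: the r entry is -2.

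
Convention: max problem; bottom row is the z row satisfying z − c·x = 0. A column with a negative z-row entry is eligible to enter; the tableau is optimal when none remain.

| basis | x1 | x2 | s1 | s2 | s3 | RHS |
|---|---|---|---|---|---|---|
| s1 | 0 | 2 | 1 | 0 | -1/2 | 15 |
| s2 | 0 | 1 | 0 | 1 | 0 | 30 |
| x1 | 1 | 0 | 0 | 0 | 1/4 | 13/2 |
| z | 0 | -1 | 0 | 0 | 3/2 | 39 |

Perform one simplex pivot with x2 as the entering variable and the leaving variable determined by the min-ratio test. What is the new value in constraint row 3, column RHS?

Ratio test on column x2 — row 1: 15/2 = 15/2; row 2: 30/1 = 30; row 3: entry 0 ≤ 0. Minimum is 15/2 at row 1 (s1 leaves); pivot element 2.
Divide row 1 by 2; eliminate column x2 from the other rows.
Row 3 update in column RHS: 13/2 − 0·(15/2) = 13/2.

13/2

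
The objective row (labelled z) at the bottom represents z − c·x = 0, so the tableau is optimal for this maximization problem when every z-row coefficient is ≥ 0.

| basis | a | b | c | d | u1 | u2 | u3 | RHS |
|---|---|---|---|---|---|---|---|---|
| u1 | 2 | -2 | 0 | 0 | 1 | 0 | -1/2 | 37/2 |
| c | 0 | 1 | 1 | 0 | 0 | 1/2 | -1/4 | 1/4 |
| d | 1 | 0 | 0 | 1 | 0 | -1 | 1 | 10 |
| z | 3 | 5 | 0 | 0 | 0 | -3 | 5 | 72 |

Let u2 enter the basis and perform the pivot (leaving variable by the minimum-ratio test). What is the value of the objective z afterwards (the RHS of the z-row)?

Ratio test on column u2 — row 1: entry 0 ≤ 0; row 2: (1/4)/(1/2) = 1/2; row 3: entry -1 ≤ 0. Minimum is 1/2 at row 2 (c leaves); pivot element 1/2.
Pivot on row 2; the z-row RHS becomes 72 − (-3)·(1/2) = 147/2.

147/2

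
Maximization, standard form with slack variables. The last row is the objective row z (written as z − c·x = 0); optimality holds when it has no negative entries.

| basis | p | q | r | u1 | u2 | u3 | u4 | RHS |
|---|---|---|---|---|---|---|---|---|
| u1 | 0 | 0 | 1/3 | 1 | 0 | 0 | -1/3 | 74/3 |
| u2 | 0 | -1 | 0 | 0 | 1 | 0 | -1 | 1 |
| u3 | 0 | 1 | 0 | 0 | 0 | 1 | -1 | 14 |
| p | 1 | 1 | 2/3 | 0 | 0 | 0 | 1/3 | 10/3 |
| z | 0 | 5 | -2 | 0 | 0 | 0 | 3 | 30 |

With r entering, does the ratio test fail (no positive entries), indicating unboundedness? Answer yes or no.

no

Column r has positive entries in row(s) 1, 4, so the ratio test bounds it — not unbounded.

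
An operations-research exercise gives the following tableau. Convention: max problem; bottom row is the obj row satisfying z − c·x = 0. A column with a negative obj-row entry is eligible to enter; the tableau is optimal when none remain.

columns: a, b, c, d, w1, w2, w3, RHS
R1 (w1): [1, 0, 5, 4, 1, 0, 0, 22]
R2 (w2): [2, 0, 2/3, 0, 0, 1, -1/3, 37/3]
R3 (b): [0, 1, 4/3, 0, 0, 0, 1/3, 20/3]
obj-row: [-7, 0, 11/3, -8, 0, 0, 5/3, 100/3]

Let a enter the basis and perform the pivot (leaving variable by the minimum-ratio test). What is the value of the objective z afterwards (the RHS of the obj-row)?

Ratio test on column a — row 1: 22/1 = 22; row 2: (37/3)/2 = 37/6; row 3: entry 0 ≤ 0. Minimum is 37/6 at row 2 (w2 leaves); pivot element 2.
Pivot on row 2; the obj-row RHS becomes 100/3 − (-7)·(37/6) = 153/2.

153/2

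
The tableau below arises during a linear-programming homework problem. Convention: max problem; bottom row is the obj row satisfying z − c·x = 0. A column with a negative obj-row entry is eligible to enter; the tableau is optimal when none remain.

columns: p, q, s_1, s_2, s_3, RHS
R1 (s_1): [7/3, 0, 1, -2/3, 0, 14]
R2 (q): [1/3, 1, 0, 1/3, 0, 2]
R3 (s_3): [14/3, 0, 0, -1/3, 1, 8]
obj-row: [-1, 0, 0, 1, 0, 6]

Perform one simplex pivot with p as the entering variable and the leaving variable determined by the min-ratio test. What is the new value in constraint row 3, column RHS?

Ratio test on column p — row 1: 14/(7/3) = 6; row 2: 2/(1/3) = 6; row 3: 8/(14/3) = 12/7. Minimum is 12/7 at row 3 (s_3 leaves); pivot element 14/3.
Divide row 3 by 14/3; eliminate column p from the other rows.
In the new row 3, the RHS entry is the old entry divided by the pivot: 8/(14/3) = 12/7.

12/7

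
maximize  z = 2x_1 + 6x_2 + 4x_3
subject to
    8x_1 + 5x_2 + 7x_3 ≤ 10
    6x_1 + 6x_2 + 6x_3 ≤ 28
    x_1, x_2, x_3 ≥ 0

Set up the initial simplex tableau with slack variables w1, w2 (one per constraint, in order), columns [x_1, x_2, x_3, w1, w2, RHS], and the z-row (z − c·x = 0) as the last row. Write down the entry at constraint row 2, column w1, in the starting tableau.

Slack w1 belongs to constraint 1; its column is the unit vector e_1, so the entry in row 2 is 0.

0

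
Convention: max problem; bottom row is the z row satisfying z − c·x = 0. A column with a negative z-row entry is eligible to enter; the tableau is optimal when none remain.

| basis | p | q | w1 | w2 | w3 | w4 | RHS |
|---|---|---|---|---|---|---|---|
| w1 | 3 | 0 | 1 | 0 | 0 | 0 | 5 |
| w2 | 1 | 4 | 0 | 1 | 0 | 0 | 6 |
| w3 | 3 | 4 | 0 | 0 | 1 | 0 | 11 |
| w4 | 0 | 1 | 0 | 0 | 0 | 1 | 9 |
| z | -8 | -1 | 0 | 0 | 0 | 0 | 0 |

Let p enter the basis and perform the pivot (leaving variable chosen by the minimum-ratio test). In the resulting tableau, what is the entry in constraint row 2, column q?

Ratio test on column p — row 1: 5/3 = 5/3; row 2: 6/1 = 6; row 3: 11/3 = 11/3; row 4: entry 0 ≤ 0. Minimum is 5/3 at row 1 (w1 leaves); pivot element 3.
Divide row 1 by 3; eliminate column p from the other rows.
Row 2 update in column q: 4 − 1·0 = 4.

4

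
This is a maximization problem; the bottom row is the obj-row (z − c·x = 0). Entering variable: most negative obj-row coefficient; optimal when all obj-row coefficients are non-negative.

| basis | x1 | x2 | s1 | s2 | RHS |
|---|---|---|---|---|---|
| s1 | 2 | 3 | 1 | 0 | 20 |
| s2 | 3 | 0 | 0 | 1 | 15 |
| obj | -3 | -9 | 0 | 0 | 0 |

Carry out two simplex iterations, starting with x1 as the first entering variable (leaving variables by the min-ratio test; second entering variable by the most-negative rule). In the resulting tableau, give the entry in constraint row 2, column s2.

1/3

Ratio test on column x1 — row 1: 20/2 = 10; row 2: 15/3 = 5. Minimum is 5 at row 2 (s2 leaves); pivot element 3.
Divide row 2 by 3; eliminate column x1 from the other rows.
Second iteration: most negative obj-row entry is -9 in column x2, so x2 enters.
Ratio test on column x2 — row 1: 10/3 = 10/3; row 2: entry 0 ≤ 0. Minimum is 10/3 at row 1 (s1 leaves); pivot element 3.
Divide row 1 by 3; eliminate column x2 from the other rows.
After both pivots, the entry at constraint row 2, column s2 is 1/3.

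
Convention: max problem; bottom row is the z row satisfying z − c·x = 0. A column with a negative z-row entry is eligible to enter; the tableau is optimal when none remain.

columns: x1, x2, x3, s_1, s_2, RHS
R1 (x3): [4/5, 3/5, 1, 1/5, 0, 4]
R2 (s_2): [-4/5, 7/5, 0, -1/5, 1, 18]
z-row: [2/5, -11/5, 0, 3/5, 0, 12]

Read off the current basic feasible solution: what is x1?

x1 is not in the basis, so in the current basic feasible solution x1 = 0.

0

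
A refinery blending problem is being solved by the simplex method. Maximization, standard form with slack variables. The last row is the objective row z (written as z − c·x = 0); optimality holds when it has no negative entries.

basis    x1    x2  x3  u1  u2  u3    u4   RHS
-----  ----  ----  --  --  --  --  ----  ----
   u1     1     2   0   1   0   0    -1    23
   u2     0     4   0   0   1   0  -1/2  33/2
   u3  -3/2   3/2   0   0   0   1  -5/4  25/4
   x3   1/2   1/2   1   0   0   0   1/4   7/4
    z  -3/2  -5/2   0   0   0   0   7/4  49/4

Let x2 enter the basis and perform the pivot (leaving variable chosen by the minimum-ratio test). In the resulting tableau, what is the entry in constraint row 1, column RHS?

16

Ratio test on column x2 — row 1: 23/2 = 23/2; row 2: (33/2)/4 = 33/8; row 3: (25/4)/(3/2) = 25/6; row 4: (7/4)/(1/2) = 7/2. Minimum is 7/2 at row 4 (x3 leaves); pivot element 1/2.
Divide row 4 by 1/2; eliminate column x2 from the other rows.
Row 1 update in column RHS: 23 − 2·(7/2) = 16.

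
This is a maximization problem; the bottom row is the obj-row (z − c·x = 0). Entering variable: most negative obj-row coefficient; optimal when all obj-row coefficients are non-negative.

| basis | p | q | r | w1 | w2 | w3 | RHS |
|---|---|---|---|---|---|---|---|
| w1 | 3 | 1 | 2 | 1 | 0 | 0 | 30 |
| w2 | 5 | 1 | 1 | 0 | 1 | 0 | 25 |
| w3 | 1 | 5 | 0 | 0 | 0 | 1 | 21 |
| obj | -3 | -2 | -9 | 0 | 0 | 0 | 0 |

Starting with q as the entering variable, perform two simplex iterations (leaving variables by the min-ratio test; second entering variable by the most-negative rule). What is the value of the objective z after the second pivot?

249/2

Ratio test on column q — row 1: 30/1 = 30; row 2: 25/1 = 25; row 3: 21/5 = 21/5. Minimum is 21/5 at row 3 (w3 leaves); pivot element 5.
Pivot on row 3; the obj-row RHS becomes 0 − (-2)·(21/5) = 42/5.
Next entering variable (most negative obj-row entry -9): r.
Ratio test on column r — row 1: (129/5)/2 = 129/10; row 2: (104/5)/1 = 104/5; row 3: entry 0 ≤ 0. Minimum is 129/10 at row 1 (w1 leaves); pivot element 2.
After the second pivot the obj-row RHS is 42/5 − (-9)·(129/10) = 249/2.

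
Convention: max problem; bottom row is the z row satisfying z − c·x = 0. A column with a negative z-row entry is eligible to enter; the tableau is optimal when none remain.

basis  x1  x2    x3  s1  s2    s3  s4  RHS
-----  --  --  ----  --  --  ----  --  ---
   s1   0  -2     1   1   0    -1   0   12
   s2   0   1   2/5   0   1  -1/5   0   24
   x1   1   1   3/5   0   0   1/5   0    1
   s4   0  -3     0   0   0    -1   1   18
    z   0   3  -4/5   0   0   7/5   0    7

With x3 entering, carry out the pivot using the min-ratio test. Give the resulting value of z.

Ratio test on column x3 — row 1: 12/1 = 12; row 2: 24/(2/5) = 60; row 3: 1/(3/5) = 5/3; row 4: entry 0 ≤ 0. Minimum is 5/3 at row 3 (x1 leaves); pivot element 3/5.
Pivot on row 3; the z-row RHS becomes 7 − (-4/5)·(5/3) = 25/3.

25/3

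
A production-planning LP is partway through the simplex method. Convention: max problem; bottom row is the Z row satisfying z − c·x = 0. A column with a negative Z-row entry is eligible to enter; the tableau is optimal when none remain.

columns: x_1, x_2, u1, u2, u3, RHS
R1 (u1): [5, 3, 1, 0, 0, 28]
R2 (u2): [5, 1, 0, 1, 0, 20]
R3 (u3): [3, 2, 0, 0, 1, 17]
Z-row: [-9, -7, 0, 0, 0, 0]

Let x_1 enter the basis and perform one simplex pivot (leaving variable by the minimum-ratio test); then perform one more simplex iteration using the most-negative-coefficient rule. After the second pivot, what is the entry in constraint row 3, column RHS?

25/7

Ratio test on column x_1 — row 1: 28/5 = 28/5; row 2: 20/5 = 4; row 3: 17/3 = 17/3. Minimum is 4 at row 2 (u2 leaves); pivot element 5.
Divide row 2 by 5; eliminate column x_1 from the other rows.
Second iteration: most negative Z-row entry is -26/5 in column x_2, so x_2 enters.
Ratio test on column x_2 — row 1: 8/2 = 4; row 2: 4/(1/5) = 20; row 3: 5/(7/5) = 25/7. Minimum is 25/7 at row 3 (u3 leaves); pivot element 7/5.
Divide row 3 by 7/5; eliminate column x_2 from the other rows.
After both pivots, the entry at constraint row 3, column RHS is 25/7.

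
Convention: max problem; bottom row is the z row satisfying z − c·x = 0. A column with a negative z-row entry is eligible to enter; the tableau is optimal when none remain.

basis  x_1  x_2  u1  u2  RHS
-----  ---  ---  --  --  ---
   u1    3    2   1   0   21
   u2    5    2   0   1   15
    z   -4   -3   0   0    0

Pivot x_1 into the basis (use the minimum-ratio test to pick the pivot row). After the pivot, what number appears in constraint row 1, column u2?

-3/5

Ratio test on column x_1 — row 1: 21/3 = 7; row 2: 15/5 = 3. Minimum is 3 at row 2 (u2 leaves); pivot element 5.
Divide row 2 by 5; eliminate column x_1 from the other rows.
Row 1 update in column u2: 0 − 3·(1/5) = -3/5.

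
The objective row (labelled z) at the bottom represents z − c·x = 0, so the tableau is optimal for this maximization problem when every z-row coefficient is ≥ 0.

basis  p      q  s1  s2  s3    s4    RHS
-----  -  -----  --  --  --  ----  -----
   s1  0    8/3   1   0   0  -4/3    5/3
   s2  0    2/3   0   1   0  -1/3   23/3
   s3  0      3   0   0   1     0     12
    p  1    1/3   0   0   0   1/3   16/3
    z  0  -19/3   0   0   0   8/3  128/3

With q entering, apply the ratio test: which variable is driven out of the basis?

Column q entries and ratios — s1: (5/3)/(8/3) = 5/8; s2: (23/3)/(2/3) = 23/2; s3: 12/3 = 4; p: (16/3)/(1/3) = 16.
Smallest ratio is 5/8 in the row of s1, so s1 leaves.

s1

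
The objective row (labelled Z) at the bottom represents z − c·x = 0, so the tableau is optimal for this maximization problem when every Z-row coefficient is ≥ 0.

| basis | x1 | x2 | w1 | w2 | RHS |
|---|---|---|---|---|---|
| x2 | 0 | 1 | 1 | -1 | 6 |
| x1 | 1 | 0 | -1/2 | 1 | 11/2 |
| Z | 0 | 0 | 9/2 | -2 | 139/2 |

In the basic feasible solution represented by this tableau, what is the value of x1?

x1 is basic (row 2); its value is the RHS of that row, 11/2.

11/2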